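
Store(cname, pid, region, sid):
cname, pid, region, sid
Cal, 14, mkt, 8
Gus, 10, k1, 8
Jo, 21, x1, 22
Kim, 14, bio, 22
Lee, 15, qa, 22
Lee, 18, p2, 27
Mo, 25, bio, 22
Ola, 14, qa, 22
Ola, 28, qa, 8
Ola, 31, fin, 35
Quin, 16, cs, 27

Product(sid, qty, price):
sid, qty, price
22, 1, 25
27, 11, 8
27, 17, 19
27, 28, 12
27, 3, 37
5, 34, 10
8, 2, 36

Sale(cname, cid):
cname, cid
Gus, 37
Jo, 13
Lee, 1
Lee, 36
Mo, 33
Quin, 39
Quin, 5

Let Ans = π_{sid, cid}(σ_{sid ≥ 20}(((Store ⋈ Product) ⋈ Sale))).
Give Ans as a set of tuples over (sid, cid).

{(22, 1), (22, 13), (22, 33), (22, 36), (27, 1), (27, 36), (27, 39), (27, 5)}

Store ⋈ Product (natural join on sid): {(Cal, 14, mkt, 8, 2, 36), (Gus, 10, k1, 8, 2, 36), (Jo, 21, x1, 22, 1, 25), (Kim, 14, bio, 22, 1, 25), (Lee, 15, qa, 22, 1, 25), (Lee, 18, p2, 27, 11, 8), (Lee, 18, p2, 27, 17, 19), (Lee, 18, p2, 27, 28, 12), (Lee, 18, p2, 27, 3, 37), (Mo, 25, bio, 22, 1, 25), (Ola, 14, qa, 22, 1, 25), (Ola, 28, qa, 8, 2, 36), (Quin, 16, cs, 27, 11, 8), (Quin, 16, cs, 27, 17, 19), (Quin, 16, cs, 27, 28, 12), (Quin, 16, cs, 27, 3, 37)}
(Store ⋈ Product) ⋈ Sale (natural join on cname): {(Gus, 10, k1, 8, 2, 36, 37), (Jo, 21, x1, 22, 1, 25, 13), (Lee, 15, qa, 22, 1, 25, 1), (Lee, 15, qa, 22, 1, 25, 36), (Lee, 18, p2, 27, 11, 8, 1), (Lee, 18, p2, 27, 11, 8, 36), (Lee, 18, p2, 27, 17, 19, 1), (Lee, 18, p2, 27, 17, 19, 36), (Lee, 18, p2, 27, 28, 12, 1), (Lee, 18, p2, 27, 28, 12, 36), (Lee, 18, p2, 27, 3, 37, 1), (Lee, 18, p2, 27, 3, 37, 36), (Mo, 25, bio, 22, 1, 25, 33), (Quin, 16, cs, 27, 11, 8, 39), (Quin, 16, cs, 27, 11, 8, 5), (Quin, 16, cs, 27, 17, 19, 39), (Quin, 16, cs, 27, 17, 19, 5), (Quin, 16, cs, 27, 28, 12, 39), (Quin, 16, cs, 27, 28, 12, 5), (Quin, 16, cs, 27, 3, 37, 39), (Quin, 16, cs, 27, 3, 37, 5)}
Filtering on sid ≥ 20 leaves {(Jo, 21, x1, 22, 1, 25, 13), (Lee, 15, qa, 22, 1, 25, 1), (Lee, 15, qa, 22, 1, 25, 36), (Lee, 18, p2, 27, 11, 8, 1), (Lee, 18, p2, 27, 11, 8, 36), (Lee, 18, p2, 27, 17, 19, 1), (Lee, 18, p2, 27, 17, 19, 36), (Lee, 18, p2, 27, 28, 12, 1), (Lee, 18, p2, 27, 28, 12, 36), (Lee, 18, p2, 27, 3, 37, 1), (Lee, 18, p2, 27, 3, 37, 36), (Mo, 25, bio, 22, 1, 25, 33), (Quin, 16, cs, 27, 11, 8, 39), (Quin, 16, cs, 27, 11, 8, 5), (Quin, 16, cs, 27, 17, 19, 39), (Quin, 16, cs, 27, 17, 19, 5), (Quin, 16, cs, 27, 28, 12, 39), (Quin, 16, cs, 27, 28, 12, 5), (Quin, 16, cs, 27, 3, 37, 39), (Quin, 16, cs, 27, 3, 37, 5)}.
π[sid, cid]: project onto (sid, cid) (12 duplicate(s) eliminated) → {(22, 1), (22, 13), (22, 33), (22, 36), (27, 1), (27, 36), (27, 39), (27, 5)}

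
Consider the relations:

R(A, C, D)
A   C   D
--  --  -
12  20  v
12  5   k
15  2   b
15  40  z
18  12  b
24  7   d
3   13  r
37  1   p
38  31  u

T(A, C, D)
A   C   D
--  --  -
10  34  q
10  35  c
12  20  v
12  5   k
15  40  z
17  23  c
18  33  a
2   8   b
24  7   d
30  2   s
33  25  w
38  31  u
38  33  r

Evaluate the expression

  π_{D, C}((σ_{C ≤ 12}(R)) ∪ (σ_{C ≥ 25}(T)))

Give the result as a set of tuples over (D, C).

{(a, 33), (b, 12), (b, 2), (c, 35), (d, 7), (k, 5), (p, 1), (q, 34), (r, 33), (u, 31), (w, 25), (z, 40)}

σ[C ≤ 12]: keep tuples satisfying C ≤ 12 → {(12, 5, k), (15, 2, b), (18, 12, b), (24, 7, d), (37, 1, p)}
σ[C ≥ 25]: keep tuples satisfying C ≥ 25 → {(10, 34, q), (10, 35, c), (15, 40, z), (18, 33, a), (33, 25, w), (38, 31, u), (38, 33, r)}
Taking the union: {(10, 34, q), (10, 35, c), (12, 5, k), (15, 2, b), (15, 40, z), (18, 12, b), (18, 33, a), (24, 7, d), (33, 25, w), (37, 1, p), (38, 31, u), (38, 33, r)}
π[D, C]: project onto (D, C) → {(a, 33), (b, 12), (b, 2), (c, 35), (d, 7), (k, 5), (p, 1), (q, 34), (r, 33), (u, 31), (w, 25), (z, 40)}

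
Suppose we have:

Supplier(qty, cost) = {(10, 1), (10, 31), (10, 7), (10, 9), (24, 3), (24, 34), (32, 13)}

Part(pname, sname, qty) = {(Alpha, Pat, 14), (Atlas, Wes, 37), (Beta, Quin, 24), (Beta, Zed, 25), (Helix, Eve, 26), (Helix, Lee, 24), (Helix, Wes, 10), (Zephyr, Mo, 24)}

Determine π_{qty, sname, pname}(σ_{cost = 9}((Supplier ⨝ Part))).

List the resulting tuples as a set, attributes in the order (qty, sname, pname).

Supplier ⋈ Part (natural join on qty): {(10, 1, Helix, Wes), (10, 31, Helix, Wes), (10, 7, Helix, Wes), (10, 9, Helix, Wes), (24, 3, Beta, Quin), (24, 3, Helix, Lee), (24, 3, Zephyr, Mo), (24, 34, Beta, Quin), (24, 34, Helix, Lee), (24, 34, Zephyr, Mo)}
Filtering on cost = 9 leaves {(10, 9, Helix, Wes)}.
Keep only column(s) qty, sname, pname: {(10, Wes, Helix)}

{(10, Wes, Helix)}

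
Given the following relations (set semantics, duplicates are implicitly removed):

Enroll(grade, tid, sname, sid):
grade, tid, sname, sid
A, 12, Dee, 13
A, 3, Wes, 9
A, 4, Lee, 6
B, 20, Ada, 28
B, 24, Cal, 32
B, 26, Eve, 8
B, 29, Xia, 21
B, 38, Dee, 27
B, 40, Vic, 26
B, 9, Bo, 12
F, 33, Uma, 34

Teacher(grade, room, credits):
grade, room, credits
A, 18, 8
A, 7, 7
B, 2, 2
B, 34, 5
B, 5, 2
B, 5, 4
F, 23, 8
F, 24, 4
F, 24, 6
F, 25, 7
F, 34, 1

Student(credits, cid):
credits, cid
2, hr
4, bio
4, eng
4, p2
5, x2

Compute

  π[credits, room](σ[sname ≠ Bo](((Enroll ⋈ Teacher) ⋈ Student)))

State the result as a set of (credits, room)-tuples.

{(2, 2), (2, 5), (4, 24), (4, 5), (5, 34)}

Enroll ⋈ Teacher (natural join on grade): {(A, 12, Dee, 13, 18, 8), (A, 12, Dee, 13, 7, 7), (A, 3, Wes, 9, 18, 8), (A, 3, Wes, 9, 7, 7), (A, 4, Lee, 6, 18, 8), (A, 4, Lee, 6, 7, 7), (B, 20, Ada, 28, 2, 2), (B, 20, Ada, 28, 34, 5), (B, 20, Ada, 28, 5, 2), (B, 20, Ada, 28, 5, 4), (B, 24, Cal, 32, 2, 2), (B, 24, Cal, 32, 34, 5), (B, 24, Cal, 32, 5, 2), (B, 24, Cal, 32, 5, 4), (B, 26, Eve, 8, 2, 2), (B, 26, Eve, 8, 34, 5), (B, 26, Eve, 8, 5, 2), (B, 26, Eve, 8, 5, 4), (B, 29, Xia, 21, 2, 2), (B, 29, Xia, 21, 34, 5), (B, 29, Xia, 21, 5, 2), (B, 29, Xia, 21, 5, 4), (B, 38, Dee, 27, 2, 2), (B, 38, Dee, 27, 34, 5), (B, 38, Dee, 27, 5, 2), (B, 38, Dee, 27, 5, 4), (B, 40, Vic, 26, 2, 2), (B, 40, Vic, 26, 34, 5), (B, 40, Vic, 26, 5, 2), (B, 40, Vic, 26, 5, 4), (B, 9, Bo, 12, 2, 2), (B, 9, Bo, 12, 34, 5), (B, 9, Bo, 12, 5, 2), (B, 9, Bo, 12, 5, 4), (F, 33, Uma, 34, 23, 8), (F, 33, Uma, 34, 24, 4), (F, 33, Uma, 34, 24, 6), (F, 33, Uma, 34, 25, 7), (F, 33, Uma, 34, 34, 1)}
(Enroll ⋈ Teacher) ⋈ Student (natural join on credits): {(B, 20, Ada, 28, 2, 2, hr), (B, 20, Ada, 28, 34, 5, x2), (B, 20, Ada, 28, 5, 2, hr), (B, 20, Ada, 28, 5, 4, bio), (B, 20, Ada, 28, 5, 4, eng), (B, 20, Ada, 28, 5, 4, p2), (B, 24, Cal, 32, 2, 2, hr), (B, 24, Cal, 32, 34, 5, x2), (B, 24, Cal, 32, 5, 2, hr), (B, 24, Cal, 32, 5, 4, bio), (B, 24, Cal, 32, 5, 4, eng), (B, 24, Cal, 32, 5, 4, p2), (B, 26, Eve, 8, 2, 2, hr), (B, 26, Eve, 8, 34, 5, x2), (B, 26, Eve, 8, 5, 2, hr), (B, 26, Eve, 8, 5, 4, bio), (B, 26, Eve, 8, 5, 4, eng), (B, 26, Eve, 8, 5, 4, p2), (B, 29, Xia, 21, 2, 2, hr), (B, 29, Xia, 21, 34, 5, x2), (B, 29, Xia, 21, 5, 2, hr), (B, 29, Xia, 21, 5, 4, bio), (B, 29, Xia, 21, 5, 4, eng), (B, 29, Xia, 21, 5, 4, p2), (B, 38, Dee, 27, 2, 2, hr), (B, 38, Dee, 27, 34, 5, x2), (B, 38, Dee, 27, 5, 2, hr), (B, 38, Dee, 27, 5, 4, bio), (B, 38, Dee, 27, 5, 4, eng), (B, 38, Dee, 27, 5, 4, p2), (B, 40, Vic, 26, 2, 2, hr), (B, 40, Vic, 26, 34, 5, x2), (B, 40, Vic, 26, 5, 2, hr), (B, 40, Vic, 26, 5, 4, bio), (B, 40, Vic, 26, 5, 4, eng), (B, 40, Vic, 26, 5, 4, p2), (B, 9, Bo, 12, 2, 2, hr), (B, 9, Bo, 12, 34, 5, x2), (B, 9, Bo, 12, 5, 2, hr), (B, 9, Bo, 12, 5, 4, bio), (B, 9, Bo, 12, 5, 4, eng), (B, 9, Bo, 12, 5, 4, p2), (F, 33, Uma, 34, 24, 4, bio), (F, 33, Uma, 34, 24, 4, eng), (F, 33, Uma, 34, 24, 4, p2)}
Apply σ_{sname ≠ Bo}; surviving tuples: {(B, 20, Ada, 28, 2, 2, hr), (B, 20, Ada, 28, 34, 5, x2), (B, 20, Ada, 28, 5, 2, hr), (B, 20, Ada, 28, 5, 4, bio), (B, 20, Ada, 28, 5, 4, eng), (B, 20, Ada, 28, 5, 4, p2), (B, 24, Cal, 32, 2, 2, hr), (B, 24, Cal, 32, 34, 5, x2), (B, 24, Cal, 32, 5, 2, hr), (B, 24, Cal, 32, 5, 4, bio), (B, 24, Cal, 32, 5, 4, eng), (B, 24, Cal, 32, 5, 4, p2), (B, 26, Eve, 8, 2, 2, hr), (B, 26, Eve, 8, 34, 5, x2), (B, 26, Eve, 8, 5, 2, hr), (B, 26, Eve, 8, 5, 4, bio), (B, 26, Eve, 8, 5, 4, eng), (B, 26, Eve, 8, 5, 4, p2), (B, 29, Xia, 21, 2, 2, hr), (B, 29, Xia, 21, 34, 5, x2), (B, 29, Xia, 21, 5, 2, hr), (B, 29, Xia, 21, 5, 4, bio), (B, 29, Xia, 21, 5, 4, eng), (B, 29, Xia, 21, 5, 4, p2), (B, 38, Dee, 27, 2, 2, hr), (B, 38, Dee, 27, 34, 5, x2), (B, 38, Dee, 27, 5, 2, hr), (B, 38, Dee, 27, 5, 4, bio), (B, 38, Dee, 27, 5, 4, eng), (B, 38, Dee, 27, 5, 4, p2), (B, 40, Vic, 26, 2, 2, hr), (B, 40, Vic, 26, 34, 5, x2), (B, 40, Vic, 26, 5, 2, hr), (B, 40, Vic, 26, 5, 4, bio), (B, 40, Vic, 26, 5, 4, eng), (B, 40, Vic, 26, 5, 4, p2), (F, 33, Uma, 34, 24, 4, bio), (F, 33, Uma, 34, 24, 4, eng), (F, 33, Uma, 34, 24, 4, p2)}
π_{credits, room} gives {(2, 2), (2, 5), (4, 24), (4, 5), (5, 34)} (34 duplicate(s) eliminated).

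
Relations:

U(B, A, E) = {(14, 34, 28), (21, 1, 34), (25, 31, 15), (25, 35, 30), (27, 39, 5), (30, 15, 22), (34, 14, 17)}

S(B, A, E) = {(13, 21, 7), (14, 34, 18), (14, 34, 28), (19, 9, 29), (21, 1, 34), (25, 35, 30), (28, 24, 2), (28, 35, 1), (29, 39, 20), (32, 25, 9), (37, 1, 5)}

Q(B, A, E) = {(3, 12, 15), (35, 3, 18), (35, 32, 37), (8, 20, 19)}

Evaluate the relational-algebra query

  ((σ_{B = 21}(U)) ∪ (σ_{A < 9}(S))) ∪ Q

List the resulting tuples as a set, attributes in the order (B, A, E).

{(21, 1, 34), (3, 12, 15), (35, 3, 18), (35, 32, 37), (37, 1, 5), (8, 20, 19)}

Apply σ_{B = 21}; surviving tuples: {(21, 1, 34)}
Apply σ_{A < 9}; surviving tuples: {(21, 1, 34), (37, 1, 5)}
Union: {(21, 1, 34)} with {(21, 1, 34), (37, 1, 5)} → {(21, 1, 34), (37, 1, 5)}
Union: {(21, 1, 34), (37, 1, 5)} with {(3, 12, 15), (35, 3, 18), (35, 32, 37), (8, 20, 19)} → {(21, 1, 34), (3, 12, 15), (35, 3, 18), (35, 32, 37), (37, 1, 5), (8, 20, 19)}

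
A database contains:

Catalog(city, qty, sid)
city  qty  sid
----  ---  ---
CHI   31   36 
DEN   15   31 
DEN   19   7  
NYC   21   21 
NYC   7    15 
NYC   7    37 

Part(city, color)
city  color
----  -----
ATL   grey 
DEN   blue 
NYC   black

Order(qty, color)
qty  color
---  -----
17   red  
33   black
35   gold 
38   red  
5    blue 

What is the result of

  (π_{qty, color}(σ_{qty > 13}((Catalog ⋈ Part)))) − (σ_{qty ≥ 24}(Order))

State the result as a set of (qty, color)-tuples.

{(15, blue), (19, blue), (21, black)}

Natural join on city: {(DEN, 15, 31, blue), (DEN, 19, 7, blue), (NYC, 21, 21, black), (NYC, 7, 15, black), (NYC, 7, 37, black)}
Selection qty > 13: {(DEN, 15, 31, blue), (DEN, 19, 7, blue), (NYC, 21, 21, black)}
Projecting to qty, color: {(15, blue), (19, blue), (21, black)}
Selection qty ≥ 24: {(33, black), (35, gold), (38, red)}
Difference: {(15, blue), (19, blue), (21, black)} with {(33, black), (35, gold), (38, red)} → {(15, blue), (19, blue), (21, black)}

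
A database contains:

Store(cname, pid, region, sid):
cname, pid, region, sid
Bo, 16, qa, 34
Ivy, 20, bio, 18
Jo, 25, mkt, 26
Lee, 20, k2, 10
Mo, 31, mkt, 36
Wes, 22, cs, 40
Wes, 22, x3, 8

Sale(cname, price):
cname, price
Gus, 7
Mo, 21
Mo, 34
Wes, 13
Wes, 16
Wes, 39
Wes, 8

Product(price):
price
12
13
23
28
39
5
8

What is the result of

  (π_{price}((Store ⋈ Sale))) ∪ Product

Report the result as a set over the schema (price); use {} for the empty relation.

{12, 13, 16, 21, 23, 28, 34, 39, 5, 8}

Joining Store and Sale on cname yields {(Mo, 31, mkt, 36, 21), (Mo, 31, mkt, 36, 34), (Wes, 22, cs, 40, 13), (Wes, 22, cs, 40, 16), (Wes, 22, cs, 40, 39), (Wes, 22, cs, 40, 8), (Wes, 22, x3, 8, 13), (Wes, 22, x3, 8, 16), (Wes, 22, x3, 8, 39), (Wes, 22, x3, 8, 8)}.
π[price]: project onto (price) (4 duplicate(s) eliminated) → {13, 16, 21, 34, 39, 8}
Set union of the two operands is {12, 13, 16, 21, 23, 28, 34, 39, 5, 8}.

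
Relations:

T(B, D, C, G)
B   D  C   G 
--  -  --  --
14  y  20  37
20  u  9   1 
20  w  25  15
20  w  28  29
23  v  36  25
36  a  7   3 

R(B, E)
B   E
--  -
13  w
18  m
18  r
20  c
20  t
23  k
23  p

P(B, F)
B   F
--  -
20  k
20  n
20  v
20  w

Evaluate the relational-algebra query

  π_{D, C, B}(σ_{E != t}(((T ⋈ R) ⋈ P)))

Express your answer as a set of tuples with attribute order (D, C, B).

{(u, 9, 20), (w, 25, 20), (w, 28, 20)}

T ⋈ R (natural join on B): {(20, u, 9, 1, c), (20, u, 9, 1, t), (20, w, 25, 15, c), (20, w, 25, 15, t), (20, w, 28, 29, c), (20, w, 28, 29, t), (23, v, 36, 25, k), (23, v, 36, 25, p)}
(T ⋈ R) ⋈ P (natural join on B): {(20, u, 9, 1, c, k), (20, u, 9, 1, c, n), (20, u, 9, 1, c, v), (20, u, 9, 1, c, w), (20, u, 9, 1, t, k), (20, u, 9, 1, t, n), (20, u, 9, 1, t, v), (20, u, 9, 1, t, w), (20, w, 25, 15, c, k), (20, w, 25, 15, c, n), (20, w, 25, 15, c, v), (20, w, 25, 15, c, w), (20, w, 25, 15, t, k), (20, w, 25, 15, t, n), (20, w, 25, 15, t, v), (20, w, 25, 15, t, w), (20, w, 28, 29, c, k), (20, w, 28, 29, c, n), (20, w, 28, 29, c, v), (20, w, 28, 29, c, w), (20, w, 28, 29, t, k), (20, w, 28, 29, t, n), (20, w, 28, 29, t, v), (20, w, 28, 29, t, w)}
Selection E != t: {(20, u, 9, 1, c, k), (20, u, 9, 1, c, n), (20, u, 9, 1, c, v), (20, u, 9, 1, c, w), (20, w, 25, 15, c, k), (20, w, 25, 15, c, n), (20, w, 25, 15, c, v), (20, w, 25, 15, c, w), (20, w, 28, 29, c, k), (20, w, 28, 29, c, n), (20, w, 28, 29, c, v), (20, w, 28, 29, c, w)}
Projecting to D, C, B (9 duplicate(s) eliminated): {(u, 9, 20), (w, 25, 20), (w, 28, 20)}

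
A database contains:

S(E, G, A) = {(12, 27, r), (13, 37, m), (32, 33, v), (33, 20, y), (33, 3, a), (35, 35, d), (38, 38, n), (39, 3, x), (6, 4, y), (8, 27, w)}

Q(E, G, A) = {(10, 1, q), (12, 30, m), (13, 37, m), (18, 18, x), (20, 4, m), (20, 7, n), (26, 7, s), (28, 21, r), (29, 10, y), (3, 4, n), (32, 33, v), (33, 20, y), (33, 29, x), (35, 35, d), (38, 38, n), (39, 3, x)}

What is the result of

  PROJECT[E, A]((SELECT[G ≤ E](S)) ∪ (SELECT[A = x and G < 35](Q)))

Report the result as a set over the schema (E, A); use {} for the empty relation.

{(18, x), (33, a), (33, x), (33, y), (35, d), (38, n), (39, x), (6, y)}

Apply σ_{G ≤ E}; surviving tuples: {(33, 20, y), (33, 3, a), (35, 35, d), (38, 38, n), (39, 3, x), (6, 4, y)}
Apply σ_{A = x and G < 35}; surviving tuples: {(18, 18, x), (33, 29, x), (39, 3, x)}
Set union of the two operands is {(18, 18, x), (33, 20, y), (33, 29, x), (33, 3, a), (35, 35, d), (38, 38, n), (39, 3, x), (6, 4, y)}.
π[E, A]: project onto (E, A) → {(18, x), (33, a), (33, x), (33, y), (35, d), (38, n), (39, x), (6, y)}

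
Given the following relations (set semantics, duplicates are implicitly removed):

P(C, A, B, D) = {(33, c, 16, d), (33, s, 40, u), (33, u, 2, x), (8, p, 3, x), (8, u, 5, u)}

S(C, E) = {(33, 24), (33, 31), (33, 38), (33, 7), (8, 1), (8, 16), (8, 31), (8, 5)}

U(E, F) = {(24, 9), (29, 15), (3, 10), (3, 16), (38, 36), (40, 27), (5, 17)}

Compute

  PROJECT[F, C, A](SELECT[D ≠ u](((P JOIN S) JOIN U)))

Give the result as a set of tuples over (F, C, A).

P ⋈ S (natural join on C): {(33, c, 16, d, 24), (33, c, 16, d, 31), (33, c, 16, d, 38), (33, c, 16, d, 7), (33, s, 40, u, 24), (33, s, 40, u, 31), (33, s, 40, u, 38), (33, s, 40, u, 7), (33, u, 2, x, 24), (33, u, 2, x, 31), (33, u, 2, x, 38), (33, u, 2, x, 7), (8, p, 3, x, 1), (8, p, 3, x, 16), (8, p, 3, x, 31), (8, p, 3, x, 5), (8, u, 5, u, 1), (8, u, 5, u, 16), (8, u, 5, u, 31), (8, u, 5, u, 5)}
(P JOIN S) ⋈ U (natural join on E): {(33, c, 16, d, 24, 9), (33, c, 16, d, 38, 36), (33, s, 40, u, 24, 9), (33, s, 40, u, 38, 36), (33, u, 2, x, 24, 9), (33, u, 2, x, 38, 36), (8, p, 3, x, 5, 17), (8, u, 5, u, 5, 17)}
Filtering on D ≠ u leaves {(33, c, 16, d, 24, 9), (33, c, 16, d, 38, 36), (33, u, 2, x, 24, 9), (33, u, 2, x, 38, 36), (8, p, 3, x, 5, 17)}.
π_{F, C, A} gives {(17, 8, p), (36, 33, c), (36, 33, u), (9, 33, c), (9, 33, u)}.

{(17, 8, p), (36, 33, c), (36, 33, u), (9, 33, c), (9, 33, u)}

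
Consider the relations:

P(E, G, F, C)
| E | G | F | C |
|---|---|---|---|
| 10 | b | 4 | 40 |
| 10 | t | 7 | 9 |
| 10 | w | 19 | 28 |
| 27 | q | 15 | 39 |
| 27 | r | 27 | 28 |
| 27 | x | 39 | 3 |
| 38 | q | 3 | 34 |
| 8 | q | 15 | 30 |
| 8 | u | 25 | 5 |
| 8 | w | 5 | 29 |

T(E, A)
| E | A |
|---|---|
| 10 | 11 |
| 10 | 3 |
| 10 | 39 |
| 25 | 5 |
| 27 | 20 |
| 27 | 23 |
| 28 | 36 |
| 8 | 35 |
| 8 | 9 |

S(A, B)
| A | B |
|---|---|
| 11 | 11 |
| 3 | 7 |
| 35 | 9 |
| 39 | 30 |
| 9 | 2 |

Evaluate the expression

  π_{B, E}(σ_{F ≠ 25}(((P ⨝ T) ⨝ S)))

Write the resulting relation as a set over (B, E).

{(11, 10), (2, 8), (30, 10), (7, 10), (9, 8)}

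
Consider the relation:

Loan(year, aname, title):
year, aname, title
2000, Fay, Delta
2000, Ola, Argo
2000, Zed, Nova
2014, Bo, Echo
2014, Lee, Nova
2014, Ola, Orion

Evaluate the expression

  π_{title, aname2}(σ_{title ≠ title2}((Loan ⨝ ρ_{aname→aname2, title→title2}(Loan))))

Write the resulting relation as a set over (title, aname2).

ρ[aname→aname2, title→title2]: schema becomes (year, aname2, title2); tuples unchanged.
Loan ⋈ ρ_{aname→aname2, title→title2}(Loan) (natural join on year): {(2000, Fay, Delta, Fay, Delta), (2000, Fay, Delta, Ola, Argo), (2000, Fay, Delta, Zed, Nova), (2000, Ola, Argo, Fay, Delta), (2000, Ola, Argo, Ola, Argo), (2000, Ola, Argo, Zed, Nova), (2000, Zed, Nova, Fay, Delta), (2000, Zed, Nova, Ola, Argo), (2000, Zed, Nova, Zed, Nova), (2014, Bo, Echo, Bo, Echo), (2014, Bo, Echo, Lee, Nova), (2014, Bo, Echo, Ola, Orion), (2014, Lee, Nova, Bo, Echo), (2014, Lee, Nova, Lee, Nova), (2014, Lee, Nova, Ola, Orion), (2014, Ola, Orion, Bo, Echo), (2014, Ola, Orion, Lee, Nova), (2014, Ola, Orion, Ola, Orion)}
Selection title ≠ title2: {(2000, Fay, Delta, Ola, Argo), (2000, Fay, Delta, Zed, Nova), (2000, Ola, Argo, Fay, Delta), (2000, Ola, Argo, Zed, Nova), (2000, Zed, Nova, Fay, Delta), (2000, Zed, Nova, Ola, Argo), (2014, Bo, Echo, Lee, Nova), (2014, Bo, Echo, Ola, Orion), (2014, Lee, Nova, Bo, Echo), (2014, Lee, Nova, Ola, Orion), (2014, Ola, Orion, Bo, Echo), (2014, Ola, Orion, Lee, Nova)}
π_{title, aname2} gives {(Argo, Fay), (Argo, Zed), (Delta, Ola), (Delta, Zed), (Echo, Lee), (Echo, Ola), (Nova, Bo), (Nova, Fay), (Nova, Ola), (Orion, Bo), (Orion, Lee)} (1 duplicate(s) eliminated).

{(Argo, Fay), (Argo, Zed), (Delta, Ola), (Delta, Zed), (Echo, Lee), (Echo, Ola), (Nova, Bo), (Nova, Fay), (Nova, Ola), (Orion, Bo), (Orion, Lee)}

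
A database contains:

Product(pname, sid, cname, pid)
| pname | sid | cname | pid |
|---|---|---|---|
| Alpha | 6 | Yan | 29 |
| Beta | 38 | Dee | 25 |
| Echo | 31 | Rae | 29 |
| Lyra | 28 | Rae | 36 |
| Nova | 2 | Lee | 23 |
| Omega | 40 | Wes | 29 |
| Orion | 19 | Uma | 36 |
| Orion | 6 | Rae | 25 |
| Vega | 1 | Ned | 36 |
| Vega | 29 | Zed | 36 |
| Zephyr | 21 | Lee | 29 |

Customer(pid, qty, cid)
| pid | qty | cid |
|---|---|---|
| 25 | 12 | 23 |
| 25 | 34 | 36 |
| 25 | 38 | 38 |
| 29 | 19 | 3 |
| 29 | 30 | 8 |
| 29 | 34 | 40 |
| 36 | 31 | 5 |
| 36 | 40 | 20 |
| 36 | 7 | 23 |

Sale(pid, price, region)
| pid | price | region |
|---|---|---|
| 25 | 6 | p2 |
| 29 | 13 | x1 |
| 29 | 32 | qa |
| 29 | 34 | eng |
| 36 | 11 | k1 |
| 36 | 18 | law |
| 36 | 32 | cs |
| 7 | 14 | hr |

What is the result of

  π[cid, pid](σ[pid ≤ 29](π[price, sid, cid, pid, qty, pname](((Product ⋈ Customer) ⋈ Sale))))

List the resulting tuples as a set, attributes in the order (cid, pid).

{(23, 25), (3, 29), (36, 25), (38, 25), (40, 29), (8, 29)}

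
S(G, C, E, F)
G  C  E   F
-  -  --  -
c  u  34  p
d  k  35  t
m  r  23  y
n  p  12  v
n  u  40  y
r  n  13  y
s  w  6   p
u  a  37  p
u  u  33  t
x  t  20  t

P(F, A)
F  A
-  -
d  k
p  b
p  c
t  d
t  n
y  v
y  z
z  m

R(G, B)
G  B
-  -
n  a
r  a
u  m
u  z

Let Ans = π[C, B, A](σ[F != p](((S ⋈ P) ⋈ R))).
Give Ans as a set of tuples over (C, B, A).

{(n, a, v), (n, a, z), (u, a, v), (u, a, z), (u, m, d), (u, m, n), (u, z, d), (u, z, n)}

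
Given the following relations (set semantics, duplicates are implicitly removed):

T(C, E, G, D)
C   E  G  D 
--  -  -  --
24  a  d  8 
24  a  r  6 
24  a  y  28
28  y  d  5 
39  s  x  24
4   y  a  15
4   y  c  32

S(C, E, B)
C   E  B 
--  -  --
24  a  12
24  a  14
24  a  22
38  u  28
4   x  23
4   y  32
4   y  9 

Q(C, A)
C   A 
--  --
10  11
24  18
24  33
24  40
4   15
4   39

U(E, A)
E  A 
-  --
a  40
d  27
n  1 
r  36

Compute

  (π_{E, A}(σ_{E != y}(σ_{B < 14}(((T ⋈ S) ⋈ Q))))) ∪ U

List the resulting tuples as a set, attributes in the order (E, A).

Joining T and S on C, E yields {(24, a, d, 8, 12), (24, a, d, 8, 14), (24, a, d, 8, 22), (24, a, r, 6, 12), (24, a, r, 6, 14), (24, a, r, 6, 22), (24, a, y, 28, 12), (24, a, y, 28, 14), (24, a, y, 28, 22), (4, y, a, 15, 32), (4, y, a, 15, 9), (4, y, c, 32, 32), (4, y, c, 32, 9)}.
Joining (T ⋈ S) and Q on C yields {(24, a, d, 8, 12, 18), (24, a, d, 8, 12, 33), (24, a, d, 8, 12, 40), (24, a, d, 8, 14, 18), (24, a, d, 8, 14, 33), (24, a, d, 8, 14, 40), (24, a, d, 8, 22, 18), (24, a, d, 8, 22, 33), (24, a, d, 8, 22, 40), (24, a, r, 6, 12, 18), (24, a, r, 6, 12, 33), (24, a, r, 6, 12, 40), (24, a, r, 6, 14, 18), (24, a, r, 6, 14, 33), (24, a, r, 6, 14, 40), (24, a, r, 6, 22, 18), (24, a, r, 6, 22, 33), (24, a, r, 6, 22, 40), (24, a, y, 28, 12, 18), (24, a, y, 28, 12, 33), (24, a, y, 28, 12, 40), (24, a, y, 28, 14, 18), (24, a, y, 28, 14, 33), (24, a, y, 28, 14, 40), (24, a, y, 28, 22, 18), (24, a, y, 28, 22, 33), (24, a, y, 28, 22, 40), (4, y, a, 15, 32, 15), (4, y, a, 15, 32, 39), (4, y, a, 15, 9, 15), (4, y, a, 15, 9, 39), (4, y, c, 32, 32, 15), (4, y, c, 32, 32, 39), (4, y, c, 32, 9, 15), (4, y, c, 32, 9, 39)}.
Selection B < 14: {(24, a, d, 8, 12, 18), (24, a, d, 8, 12, 33), (24, a, d, 8, 12, 40), (24, a, r, 6, 12, 18), (24, a, r, 6, 12, 33), (24, a, r, 6, 12, 40), (24, a, y, 28, 12, 18), (24, a, y, 28, 12, 33), (24, a, y, 28, 12, 40), (4, y, a, 15, 9, 15), (4, y, a, 15, 9, 39), (4, y, c, 32, 9, 15), (4, y, c, 32, 9, 39)}
Selection E != y: {(24, a, d, 8, 12, 18), (24, a, d, 8, 12, 33), (24, a, d, 8, 12, 40), (24, a, r, 6, 12, 18), (24, a, r, 6, 12, 33), (24, a, r, 6, 12, 40), (24, a, y, 28, 12, 18), (24, a, y, 28, 12, 33), (24, a, y, 28, 12, 40)}
Keep only column(s) E, A (6 duplicate(s) eliminated): {(a, 18), (a, 33), (a, 40)}
Taking the union: {(a, 18), (a, 33), (a, 40), (d, 27), (n, 1), (r, 36)}

{(a, 18), (a, 33), (a, 40), (d, 27), (n, 1), (r, 36)}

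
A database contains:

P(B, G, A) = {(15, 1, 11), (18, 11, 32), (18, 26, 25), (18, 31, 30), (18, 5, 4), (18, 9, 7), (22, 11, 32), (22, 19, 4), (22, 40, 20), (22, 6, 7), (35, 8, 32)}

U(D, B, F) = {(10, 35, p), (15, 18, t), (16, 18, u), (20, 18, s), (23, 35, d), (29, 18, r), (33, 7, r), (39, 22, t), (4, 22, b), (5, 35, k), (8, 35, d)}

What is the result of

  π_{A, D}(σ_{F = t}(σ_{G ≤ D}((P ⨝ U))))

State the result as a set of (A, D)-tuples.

{(32, 15), (32, 39), (4, 15), (4, 39), (7, 15), (7, 39)}

Natural join on B: {(18, 11, 32, 15, t), (18, 11, 32, 16, u), (18, 11, 32, 20, s), (18, 11, 32, 29, r), (18, 26, 25, 15, t), (18, 26, 25, 16, u), (18, 26, 25, 20, s), (18, 26, 25, 29, r), (18, 31, 30, 15, t), (18, 31, 30, 16, u), (18, 31, 30, 20, s), (18, 31, 30, 29, r), (18, 5, 4, 15, t), (18, 5, 4, 16, u), (18, 5, 4, 20, s), (18, 5, 4, 29, r), (18, 9, 7, 15, t), (18, 9, 7, 16, u), (18, 9, 7, 20, s), (18, 9, 7, 29, r), (22, 11, 32, 39, t), (22, 11, 32, 4, b), (22, 19, 4, 39, t), (22, 19, 4, 4, b), (22, 40, 20, 39, t), (22, 40, 20, 4, b), (22, 6, 7, 39, t), (22, 6, 7, 4, b), (35, 8, 32, 10, p), (35, 8, 32, 23, d), (35, 8, 32, 5, k), (35, 8, 32, 8, d)}
Selection G ≤ D: {(18, 11, 32, 15, t), (18, 11, 32, 16, u), (18, 11, 32, 20, s), (18, 11, 32, 29, r), (18, 26, 25, 29, r), (18, 5, 4, 15, t), (18, 5, 4, 16, u), (18, 5, 4, 20, s), (18, 5, 4, 29, r), (18, 9, 7, 15, t), (18, 9, 7, 16, u), (18, 9, 7, 20, s), (18, 9, 7, 29, r), (22, 11, 32, 39, t), (22, 19, 4, 39, t), (22, 6, 7, 39, t), (35, 8, 32, 10, p), (35, 8, 32, 23, d), (35, 8, 32, 8, d)}
Selection F = t: {(18, 11, 32, 15, t), (18, 5, 4, 15, t), (18, 9, 7, 15, t), (22, 11, 32, 39, t), (22, 19, 4, 39, t), (22, 6, 7, 39, t)}
π_{A, D} gives {(32, 15), (32, 39), (4, 15), (4, 39), (7, 15), (7, 39)}.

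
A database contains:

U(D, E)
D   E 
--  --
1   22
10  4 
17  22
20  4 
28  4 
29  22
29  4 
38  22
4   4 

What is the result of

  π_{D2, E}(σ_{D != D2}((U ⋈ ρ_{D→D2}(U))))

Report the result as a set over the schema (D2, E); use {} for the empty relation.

ρ[D→D2]: schema becomes (D2, E); tuples unchanged.
U ⋈ ρ_{D→D2}(U) (natural join on E): {(1, 22, 1), (1, 22, 17), (1, 22, 29), (1, 22, 38), (10, 4, 10), (10, 4, 20), (10, 4, 28), (10, 4, 29), (10, 4, 4), (17, 22, 1), (17, 22, 17), (17, 22, 29), (17, 22, 38), (20, 4, 10), (20, 4, 20), (20, 4, 28), (20, 4, 29), (20, 4, 4), (28, 4, 10), (28, 4, 20), (28, 4, 28), (28, 4, 29), (28, 4, 4), (29, 22, 1), (29, 22, 17), (29, 22, 29), (29, 22, 38), (29, 4, 10), (29, 4, 20), (29, 4, 28), (29, 4, 29), (29, 4, 4), (38, 22, 1), (38, 22, 17), (38, 22, 29), (38, 22, 38), (4, 4, 10), (4, 4, 20), (4, 4, 28), (4, 4, 29), (4, 4, 4)}
Filtering on D != D2 leaves {(1, 22, 17), (1, 22, 29), (1, 22, 38), (10, 4, 20), (10, 4, 28), (10, 4, 29), (10, 4, 4), (17, 22, 1), (17, 22, 29), (17, 22, 38), (20, 4, 10), (20, 4, 28), (20, 4, 29), (20, 4, 4), (28, 4, 10), (28, 4, 20), (28, 4, 29), (28, 4, 4), (29, 22, 1), (29, 22, 17), (29, 22, 38), (29, 4, 10), (29, 4, 20), (29, 4, 28), (29, 4, 4), (38, 22, 1), (38, 22, 17), (38, 22, 29), (4, 4, 10), (4, 4, 20), (4, 4, 28), (4, 4, 29)}.
Keep only column(s) D2, E (23 duplicate(s) eliminated): {(1, 22), (10, 4), (17, 22), (20, 4), (28, 4), (29, 22), (29, 4), (38, 22), (4, 4)}

{(1, 22), (10, 4), (17, 22), (20, 4), (28, 4), (29, 22), (29, 4), (38, 22), (4, 4)}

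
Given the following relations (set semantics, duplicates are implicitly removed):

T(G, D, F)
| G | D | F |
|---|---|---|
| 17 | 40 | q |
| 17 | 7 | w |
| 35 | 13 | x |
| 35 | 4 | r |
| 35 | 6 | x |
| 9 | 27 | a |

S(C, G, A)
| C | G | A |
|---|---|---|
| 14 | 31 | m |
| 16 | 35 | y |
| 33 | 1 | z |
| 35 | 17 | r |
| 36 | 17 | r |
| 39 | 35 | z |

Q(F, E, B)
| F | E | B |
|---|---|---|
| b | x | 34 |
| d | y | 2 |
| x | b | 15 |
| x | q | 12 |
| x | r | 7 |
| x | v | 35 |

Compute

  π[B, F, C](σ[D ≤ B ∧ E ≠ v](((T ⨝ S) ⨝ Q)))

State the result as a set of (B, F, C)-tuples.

Natural join on G: {(17, 40, q, 35, r), (17, 40, q, 36, r), (17, 7, w, 35, r), (17, 7, w, 36, r), (35, 13, x, 16, y), (35, 13, x, 39, z), (35, 4, r, 16, y), (35, 4, r, 39, z), (35, 6, x, 16, y), (35, 6, x, 39, z)}
Natural join on F: {(35, 13, x, 16, y, b, 15), (35, 13, x, 16, y, q, 12), (35, 13, x, 16, y, r, 7), (35, 13, x, 16, y, v, 35), (35, 13, x, 39, z, b, 15), (35, 13, x, 39, z, q, 12), (35, 13, x, 39, z, r, 7), (35, 13, x, 39, z, v, 35), (35, 6, x, 16, y, b, 15), (35, 6, x, 16, y, q, 12), (35, 6, x, 16, y, r, 7), (35, 6, x, 16, y, v, 35), (35, 6, x, 39, z, b, 15), (35, 6, x, 39, z, q, 12), (35, 6, x, 39, z, r, 7), (35, 6, x, 39, z, v, 35)}
Filtering on D ≤ B ∧ E ≠ v leaves {(35, 13, x, 16, y, b, 15), (35, 13, x, 39, z, b, 15), (35, 6, x, 16, y, b, 15), (35, 6, x, 16, y, q, 12), (35, 6, x, 16, y, r, 7), (35, 6, x, 39, z, b, 15), (35, 6, x, 39, z, q, 12), (35, 6, x, 39, z, r, 7)}.
π_{B, F, C} gives {(12, x, 16), (12, x, 39), (15, x, 16), (15, x, 39), (7, x, 16), (7, x, 39)} (2 duplicate(s) eliminated).

{(12, x, 16), (12, x, 39), (15, x, 16), (15, x, 39), (7, x, 16), (7, x, 39)}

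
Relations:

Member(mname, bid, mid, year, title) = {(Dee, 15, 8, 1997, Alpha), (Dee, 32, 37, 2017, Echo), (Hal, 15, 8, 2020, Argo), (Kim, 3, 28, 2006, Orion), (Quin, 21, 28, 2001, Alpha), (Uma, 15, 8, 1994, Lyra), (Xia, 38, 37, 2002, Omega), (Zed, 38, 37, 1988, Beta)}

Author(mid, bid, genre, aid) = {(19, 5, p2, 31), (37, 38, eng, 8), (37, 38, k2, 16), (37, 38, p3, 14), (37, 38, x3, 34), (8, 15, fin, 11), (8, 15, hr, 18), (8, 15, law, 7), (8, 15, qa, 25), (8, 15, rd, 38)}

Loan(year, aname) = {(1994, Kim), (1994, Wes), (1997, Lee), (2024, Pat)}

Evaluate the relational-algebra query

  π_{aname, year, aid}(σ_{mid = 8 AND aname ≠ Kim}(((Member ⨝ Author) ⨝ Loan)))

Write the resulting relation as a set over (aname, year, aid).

Natural join on bid, mid: {(Dee, 15, 8, 1997, Alpha, fin, 11), (Dee, 15, 8, 1997, Alpha, hr, 18), (Dee, 15, 8, 1997, Alpha, law, 7), (Dee, 15, 8, 1997, Alpha, qa, 25), (Dee, 15, 8, 1997, Alpha, rd, 38), (Hal, 15, 8, 2020, Argo, fin, 11), (Hal, 15, 8, 2020, Argo, hr, 18), (Hal, 15, 8, 2020, Argo, law, 7), (Hal, 15, 8, 2020, Argo, qa, 25), (Hal, 15, 8, 2020, Argo, rd, 38), (Uma, 15, 8, 1994, Lyra, fin, 11), (Uma, 15, 8, 1994, Lyra, hr, 18), (Uma, 15, 8, 1994, Lyra, law, 7), (Uma, 15, 8, 1994, Lyra, qa, 25), (Uma, 15, 8, 1994, Lyra, rd, 38), (Xia, 38, 37, 2002, Omega, eng, 8), (Xia, 38, 37, 2002, Omega, k2, 16), (Xia, 38, 37, 2002, Omega, p3, 14), (Xia, 38, 37, 2002, Omega, x3, 34), (Zed, 38, 37, 1988, Beta, eng, 8), (Zed, 38, 37, 1988, Beta, k2, 16), (Zed, 38, 37, 1988, Beta, p3, 14), (Zed, 38, 37, 1988, Beta, x3, 34)}
Natural join on year: {(Dee, 15, 8, 1997, Alpha, fin, 11, Lee), (Dee, 15, 8, 1997, Alpha, hr, 18, Lee), (Dee, 15, 8, 1997, Alpha, law, 7, Lee), (Dee, 15, 8, 1997, Alpha, qa, 25, Lee), (Dee, 15, 8, 1997, Alpha, rd, 38, Lee), (Uma, 15, 8, 1994, Lyra, fin, 11, Kim), (Uma, 15, 8, 1994, Lyra, fin, 11, Wes), (Uma, 15, 8, 1994, Lyra, hr, 18, Kim), (Uma, 15, 8, 1994, Lyra, hr, 18, Wes), (Uma, 15, 8, 1994, Lyra, law, 7, Kim), (Uma, 15, 8, 1994, Lyra, law, 7, Wes), (Uma, 15, 8, 1994, Lyra, qa, 25, Kim), (Uma, 15, 8, 1994, Lyra, qa, 25, Wes), (Uma, 15, 8, 1994, Lyra, rd, 38, Kim), (Uma, 15, 8, 1994, Lyra, rd, 38, Wes)}
Filtering on mid = 8 AND aname ≠ Kim leaves {(Dee, 15, 8, 1997, Alpha, fin, 11, Lee), (Dee, 15, 8, 1997, Alpha, hr, 18, Lee), (Dee, 15, 8, 1997, Alpha, law, 7, Lee), (Dee, 15, 8, 1997, Alpha, qa, 25, Lee), (Dee, 15, 8, 1997, Alpha, rd, 38, Lee), (Uma, 15, 8, 1994, Lyra, fin, 11, Wes), (Uma, 15, 8, 1994, Lyra, hr, 18, Wes), (Uma, 15, 8, 1994, Lyra, law, 7, Wes), (Uma, 15, 8, 1994, Lyra, qa, 25, Wes), (Uma, 15, 8, 1994, Lyra, rd, 38, Wes)}.
π[aname, year, aid]: project onto (aname, year, aid) → {(Lee, 1997, 11), (Lee, 1997, 18), (Lee, 1997, 25), (Lee, 1997, 38), (Lee, 1997, 7), (Wes, 1994, 11), (Wes, 1994, 18), (Wes, 1994, 25), (Wes, 1994, 38), (Wes, 1994, 7)}

{(Lee, 1997, 11), (Lee, 1997, 18), (Lee, 1997, 25), (Lee, 1997, 38), (Lee, 1997, 7), (Wes, 1994, 11), (Wes, 1994, 18), (Wes, 1994, 25), (Wes, 1994, 38), (Wes, 1994, 7)}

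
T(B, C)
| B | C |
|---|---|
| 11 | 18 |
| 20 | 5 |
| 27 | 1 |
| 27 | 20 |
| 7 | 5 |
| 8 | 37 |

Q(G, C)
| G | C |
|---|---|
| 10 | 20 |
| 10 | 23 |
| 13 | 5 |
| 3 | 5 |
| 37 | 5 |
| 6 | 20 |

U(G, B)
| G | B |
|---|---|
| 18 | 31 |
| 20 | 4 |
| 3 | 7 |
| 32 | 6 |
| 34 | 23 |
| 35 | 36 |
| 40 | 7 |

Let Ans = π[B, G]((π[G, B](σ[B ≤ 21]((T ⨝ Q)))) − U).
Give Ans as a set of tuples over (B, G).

Joining T and Q on C yields {(20, 5, 13), (20, 5, 3), (20, 5, 37), (27, 20, 10), (27, 20, 6), (7, 5, 13), (7, 5, 3), (7, 5, 37)}.
Apply σ_{B ≤ 21}; surviving tuples: {(20, 5, 13), (20, 5, 3), (20, 5, 37), (7, 5, 13), (7, 5, 3), (7, 5, 37)}
Projecting to G, B: {(13, 20), (13, 7), (3, 20), (3, 7), (37, 20), (37, 7)}
Difference: {(13, 20), (13, 7), (3, 20), (3, 7), (37, 20), (37, 7)} with {(18, 31), (20, 4), (3, 7), (32, 6), (34, 23), (35, 36), (40, 7)} → {(13, 20), (13, 7), (3, 20), (37, 20), (37, 7)}
Projecting to B, G: {(20, 13), (20, 3), (20, 37), (7, 13), (7, 37)}

{(20, 13), (20, 3), (20, 37), (7, 13), (7, 37)}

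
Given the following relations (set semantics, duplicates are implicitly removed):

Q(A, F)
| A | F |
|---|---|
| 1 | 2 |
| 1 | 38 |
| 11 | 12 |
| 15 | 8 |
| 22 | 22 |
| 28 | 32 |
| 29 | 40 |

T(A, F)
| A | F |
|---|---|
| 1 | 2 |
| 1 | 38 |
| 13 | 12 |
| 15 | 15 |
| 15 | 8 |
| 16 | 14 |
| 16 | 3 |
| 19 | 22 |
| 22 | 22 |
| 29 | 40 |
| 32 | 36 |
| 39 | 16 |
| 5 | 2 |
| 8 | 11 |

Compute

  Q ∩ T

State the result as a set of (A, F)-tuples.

{(1, 2), (1, 38), (15, 8), (22, 22), (29, 40)}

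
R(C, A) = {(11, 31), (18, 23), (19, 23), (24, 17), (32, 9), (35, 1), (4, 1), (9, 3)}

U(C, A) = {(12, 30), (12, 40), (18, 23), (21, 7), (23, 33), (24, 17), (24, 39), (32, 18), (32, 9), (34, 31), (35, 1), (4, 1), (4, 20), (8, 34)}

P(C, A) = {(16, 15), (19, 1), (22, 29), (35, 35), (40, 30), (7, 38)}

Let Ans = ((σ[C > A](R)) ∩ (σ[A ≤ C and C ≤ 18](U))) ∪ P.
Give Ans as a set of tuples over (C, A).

Apply σ_{C > A}; surviving tuples: {(24, 17), (32, 9), (35, 1), (4, 1), (9, 3)}
Apply σ_{A ≤ C and C ≤ 18}; surviving tuples: {(4, 1)}
Intersection: {(24, 17), (32, 9), (35, 1), (4, 1), (9, 3)} with {(4, 1)} → {(4, 1)}
Union: {(4, 1)} with {(16, 15), (19, 1), (22, 29), (35, 35), (40, 30), (7, 38)} → {(16, 15), (19, 1), (22, 29), (35, 35), (4, 1), (40, 30), (7, 38)}

{(16, 15), (19, 1), (22, 29), (35, 35), (4, 1), (40, 30), (7, 38)}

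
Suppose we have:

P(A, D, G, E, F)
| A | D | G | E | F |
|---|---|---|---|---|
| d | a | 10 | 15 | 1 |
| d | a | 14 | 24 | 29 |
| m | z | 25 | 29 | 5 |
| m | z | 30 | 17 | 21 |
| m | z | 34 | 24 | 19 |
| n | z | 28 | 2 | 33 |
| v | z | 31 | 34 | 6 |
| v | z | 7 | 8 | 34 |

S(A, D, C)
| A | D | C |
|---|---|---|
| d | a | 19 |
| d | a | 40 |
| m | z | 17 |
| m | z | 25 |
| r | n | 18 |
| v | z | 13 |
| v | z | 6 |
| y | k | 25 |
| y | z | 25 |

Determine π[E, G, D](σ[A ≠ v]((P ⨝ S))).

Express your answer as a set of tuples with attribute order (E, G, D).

{(15, 10, a), (17, 30, z), (24, 14, a), (24, 34, z), (29, 25, z)}

Joining P and S on A, D yields {(d, a, 10, 15, 1, 19), (d, a, 10, 15, 1, 40), (d, a, 14, 24, 29, 19), (d, a, 14, 24, 29, 40), (m, z, 25, 29, 5, 17), (m, z, 25, 29, 5, 25), (m, z, 30, 17, 21, 17), (m, z, 30, 17, 21, 25), (m, z, 34, 24, 19, 17), (m, z, 34, 24, 19, 25), (v, z, 31, 34, 6, 13), (v, z, 31, 34, 6, 6), (v, z, 7, 8, 34, 13), (v, z, 7, 8, 34, 6)}.
σ[A ≠ v]: keep tuples satisfying A ≠ v → {(d, a, 10, 15, 1, 19), (d, a, 10, 15, 1, 40), (d, a, 14, 24, 29, 19), (d, a, 14, 24, 29, 40), (m, z, 25, 29, 5, 17), (m, z, 25, 29, 5, 25), (m, z, 30, 17, 21, 17), (m, z, 30, 17, 21, 25), (m, z, 34, 24, 19, 17), (m, z, 34, 24, 19, 25)}
π[E, G, D]: project onto (E, G, D) (5 duplicate(s) eliminated) → {(15, 10, a), (17, 30, z), (24, 14, a), (24, 34, z), (29, 25, z)}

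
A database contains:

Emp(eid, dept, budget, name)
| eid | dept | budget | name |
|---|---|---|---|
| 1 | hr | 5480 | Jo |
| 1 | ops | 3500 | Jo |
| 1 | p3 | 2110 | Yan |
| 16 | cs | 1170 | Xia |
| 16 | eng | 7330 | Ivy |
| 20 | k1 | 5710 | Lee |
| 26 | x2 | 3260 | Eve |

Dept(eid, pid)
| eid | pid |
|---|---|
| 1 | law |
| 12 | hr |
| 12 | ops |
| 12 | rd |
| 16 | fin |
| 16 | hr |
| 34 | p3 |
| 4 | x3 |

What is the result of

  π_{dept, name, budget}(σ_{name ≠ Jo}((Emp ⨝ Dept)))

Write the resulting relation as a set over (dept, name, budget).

{(cs, Xia, 1170), (eng, Ivy, 7330), (p3, Yan, 2110)}

Natural join on eid: {(1, hr, 5480, Jo, law), (1, ops, 3500, Jo, law), (1, p3, 2110, Yan, law), (16, cs, 1170, Xia, fin), (16, cs, 1170, Xia, hr), (16, eng, 7330, Ivy, fin), (16, eng, 7330, Ivy, hr)}
Filtering on name ≠ Jo leaves {(1, p3, 2110, Yan, law), (16, cs, 1170, Xia, fin), (16, cs, 1170, Xia, hr), (16, eng, 7330, Ivy, fin), (16, eng, 7330, Ivy, hr)}.
Projecting to dept, name, budget (2 duplicate(s) eliminated): {(cs, Xia, 1170), (eng, Ivy, 7330), (p3, Yan, 2110)}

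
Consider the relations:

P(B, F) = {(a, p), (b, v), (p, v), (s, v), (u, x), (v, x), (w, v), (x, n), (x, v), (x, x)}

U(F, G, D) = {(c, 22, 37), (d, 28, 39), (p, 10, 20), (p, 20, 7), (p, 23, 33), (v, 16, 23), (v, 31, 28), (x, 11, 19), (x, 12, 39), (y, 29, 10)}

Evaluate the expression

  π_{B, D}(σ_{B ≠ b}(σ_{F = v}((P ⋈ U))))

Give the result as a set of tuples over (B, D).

P ⋈ U (natural join on F): {(a, p, 10, 20), (a, p, 20, 7), (a, p, 23, 33), (b, v, 16, 23), (b, v, 31, 28), (p, v, 16, 23), (p, v, 31, 28), (s, v, 16, 23), (s, v, 31, 28), (u, x, 11, 19), (u, x, 12, 39), (v, x, 11, 19), (v, x, 12, 39), (w, v, 16, 23), (w, v, 31, 28), (x, v, 16, 23), (x, v, 31, 28), (x, x, 11, 19), (x, x, 12, 39)}
σ[F = v]: keep tuples satisfying F = v → {(b, v, 16, 23), (b, v, 31, 28), (p, v, 16, 23), (p, v, 31, 28), (s, v, 16, 23), (s, v, 31, 28), (w, v, 16, 23), (w, v, 31, 28), (x, v, 16, 23), (x, v, 31, 28)}
σ[B ≠ b]: keep tuples satisfying B ≠ b → {(p, v, 16, 23), (p, v, 31, 28), (s, v, 16, 23), (s, v, 31, 28), (w, v, 16, 23), (w, v, 31, 28), (x, v, 16, 23), (x, v, 31, 28)}
π_{B, D} gives {(p, 23), (p, 28), (s, 23), (s, 28), (w, 23), (w, 28), (x, 23), (x, 28)}.

{(p, 23), (p, 28), (s, 23), (s, 28), (w, 23), (w, 28), (x, 23), (x, 28)}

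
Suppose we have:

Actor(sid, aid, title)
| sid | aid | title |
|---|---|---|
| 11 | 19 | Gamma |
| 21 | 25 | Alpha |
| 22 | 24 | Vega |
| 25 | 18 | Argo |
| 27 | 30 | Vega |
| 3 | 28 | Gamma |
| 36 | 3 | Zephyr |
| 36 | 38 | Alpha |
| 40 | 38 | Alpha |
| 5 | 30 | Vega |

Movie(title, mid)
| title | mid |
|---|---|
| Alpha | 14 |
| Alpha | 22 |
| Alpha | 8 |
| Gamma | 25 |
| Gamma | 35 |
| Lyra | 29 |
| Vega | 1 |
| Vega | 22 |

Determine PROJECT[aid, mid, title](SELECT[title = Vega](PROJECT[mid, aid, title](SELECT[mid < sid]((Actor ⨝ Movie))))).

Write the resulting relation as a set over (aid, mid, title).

{(24, 1, Vega), (30, 1, Vega), (30, 22, Vega)}

Actor ⋈ Movie (natural join on title): {(11, 19, Gamma, 25), (11, 19, Gamma, 35), (21, 25, Alpha, 14), (21, 25, Alpha, 22), (21, 25, Alpha, 8), (22, 24, Vega, 1), (22, 24, Vega, 22), (27, 30, Vega, 1), (27, 30, Vega, 22), (3, 28, Gamma, 25), (3, 28, Gamma, 35), (36, 38, Alpha, 14), (36, 38, Alpha, 22), (36, 38, Alpha, 8), (40, 38, Alpha, 14), (40, 38, Alpha, 22), (40, 38, Alpha, 8), (5, 30, Vega, 1), (5, 30, Vega, 22)}
Selection mid < sid: {(21, 25, Alpha, 14), (21, 25, Alpha, 8), (22, 24, Vega, 1), (27, 30, Vega, 1), (27, 30, Vega, 22), (36, 38, Alpha, 14), (36, 38, Alpha, 22), (36, 38, Alpha, 8), (40, 38, Alpha, 14), (40, 38, Alpha, 22), (40, 38, Alpha, 8), (5, 30, Vega, 1)}
π[mid, aid, title]: project onto (mid, aid, title) (4 duplicate(s) eliminated) → {(1, 24, Vega), (1, 30, Vega), (14, 25, Alpha), (14, 38, Alpha), (22, 30, Vega), (22, 38, Alpha), (8, 25, Alpha), (8, 38, Alpha)}
Selection title = Vega: {(1, 24, Vega), (1, 30, Vega), (22, 30, Vega)}
π[aid, mid, title]: project onto (aid, mid, title) → {(24, 1, Vega), (30, 1, Vega), (30, 22, Vega)}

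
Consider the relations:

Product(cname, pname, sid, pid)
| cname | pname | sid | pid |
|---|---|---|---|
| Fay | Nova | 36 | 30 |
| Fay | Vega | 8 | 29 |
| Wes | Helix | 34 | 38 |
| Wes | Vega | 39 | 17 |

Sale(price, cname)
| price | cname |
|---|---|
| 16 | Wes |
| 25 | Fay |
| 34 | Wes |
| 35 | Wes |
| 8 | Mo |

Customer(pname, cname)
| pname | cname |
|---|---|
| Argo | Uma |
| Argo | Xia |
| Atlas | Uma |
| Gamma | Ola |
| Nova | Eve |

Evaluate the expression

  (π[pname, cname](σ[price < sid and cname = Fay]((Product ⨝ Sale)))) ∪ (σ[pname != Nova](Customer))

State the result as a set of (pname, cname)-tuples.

Joining Product and Sale on cname yields {(Fay, Nova, 36, 30, 25), (Fay, Vega, 8, 29, 25), (Wes, Helix, 34, 38, 16), (Wes, Helix, 34, 38, 34), (Wes, Helix, 34, 38, 35), (Wes, Vega, 39, 17, 16), (Wes, Vega, 39, 17, 34), (Wes, Vega, 39, 17, 35)}.
Selection price < sid and cname = Fay: {(Fay, Nova, 36, 30, 25)}
π_{pname, cname} gives {(Nova, Fay)}.
Selection pname != Nova: {(Argo, Uma), (Argo, Xia), (Atlas, Uma), (Gamma, Ola)}
Union: {(Nova, Fay)} with {(Argo, Uma), (Argo, Xia), (Atlas, Uma), (Gamma, Ola)} → {(Argo, Uma), (Argo, Xia), (Atlas, Uma), (Gamma, Ola), (Nova, Fay)}

{(Argo, Uma), (Argo, Xia), (Atlas, Uma), (Gamma, Ola), (Nova, Fay)}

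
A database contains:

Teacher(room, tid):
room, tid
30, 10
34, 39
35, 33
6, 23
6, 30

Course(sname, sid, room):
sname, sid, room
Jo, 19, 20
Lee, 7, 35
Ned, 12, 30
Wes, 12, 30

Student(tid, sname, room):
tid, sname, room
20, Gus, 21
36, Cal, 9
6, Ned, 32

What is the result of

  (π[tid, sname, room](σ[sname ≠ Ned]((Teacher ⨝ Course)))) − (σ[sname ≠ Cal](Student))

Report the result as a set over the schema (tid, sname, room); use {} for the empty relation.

Joining Teacher and Course on room yields {(30, 10, Ned, 12), (30, 10, Wes, 12), (35, 33, Lee, 7)}.
Filtering on sname ≠ Ned leaves {(30, 10, Wes, 12), (35, 33, Lee, 7)}.
Keep only column(s) tid, sname, room: {(10, Wes, 30), (33, Lee, 35)}
Filtering on sname ≠ Cal leaves {(20, Gus, 21), (6, Ned, 32)}.
Set difference of the two operands is {(10, Wes, 30), (33, Lee, 35)}.

{(10, Wes, 30), (33, Lee, 35)}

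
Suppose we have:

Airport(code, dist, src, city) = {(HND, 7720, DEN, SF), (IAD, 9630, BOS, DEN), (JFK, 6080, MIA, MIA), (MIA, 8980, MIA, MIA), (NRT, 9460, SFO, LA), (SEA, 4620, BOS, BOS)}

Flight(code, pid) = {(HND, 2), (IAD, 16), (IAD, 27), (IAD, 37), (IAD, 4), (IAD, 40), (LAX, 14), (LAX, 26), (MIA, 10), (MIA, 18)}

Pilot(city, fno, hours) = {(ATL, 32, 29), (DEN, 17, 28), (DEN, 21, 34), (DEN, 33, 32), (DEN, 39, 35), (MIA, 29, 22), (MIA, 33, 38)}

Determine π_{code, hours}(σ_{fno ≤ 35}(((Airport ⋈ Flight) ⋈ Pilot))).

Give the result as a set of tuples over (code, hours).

{(IAD, 28), (IAD, 32), (IAD, 34), (MIA, 22), (MIA, 38)}

Airport ⋈ Flight (natural join on code): {(HND, 7720, DEN, SF, 2), (IAD, 9630, BOS, DEN, 16), (IAD, 9630, BOS, DEN, 27), (IAD, 9630, BOS, DEN, 37), (IAD, 9630, BOS, DEN, 4), (IAD, 9630, BOS, DEN, 40), (MIA, 8980, MIA, MIA, 10), (MIA, 8980, MIA, MIA, 18)}
(Airport ⋈ Flight) ⋈ Pilot (natural join on city): {(IAD, 9630, BOS, DEN, 16, 17, 28), (IAD, 9630, BOS, DEN, 16, 21, 34), (IAD, 9630, BOS, DEN, 16, 33, 32), (IAD, 9630, BOS, DEN, 16, 39, 35), (IAD, 9630, BOS, DEN, 27, 17, 28), (IAD, 9630, BOS, DEN, 27, 21, 34), (IAD, 9630, BOS, DEN, 27, 33, 32), (IAD, 9630, BOS, DEN, 27, 39, 35), (IAD, 9630, BOS, DEN, 37, 17, 28), (IAD, 9630, BOS, DEN, 37, 21, 34), (IAD, 9630, BOS, DEN, 37, 33, 32), (IAD, 9630, BOS, DEN, 37, 39, 35), (IAD, 9630, BOS, DEN, 4, 17, 28), (IAD, 9630, BOS, DEN, 4, 21, 34), (IAD, 9630, BOS, DEN, 4, 33, 32), (IAD, 9630, BOS, DEN, 4, 39, 35), (IAD, 9630, BOS, DEN, 40, 17, 28), (IAD, 9630, BOS, DEN, 40, 21, 34), (IAD, 9630, BOS, DEN, 40, 33, 32), (IAD, 9630, BOS, DEN, 40, 39, 35), (MIA, 8980, MIA, MIA, 10, 29, 22), (MIA, 8980, MIA, MIA, 10, 33, 38), (MIA, 8980, MIA, MIA, 18, 29, 22), (MIA, 8980, MIA, MIA, 18, 33, 38)}
Selection fno ≤ 35: {(IAD, 9630, BOS, DEN, 16, 17, 28), (IAD, 9630, BOS, DEN, 16, 21, 34), (IAD, 9630, BOS, DEN, 16, 33, 32), (IAD, 9630, BOS, DEN, 27, 17, 28), (IAD, 9630, BOS, DEN, 27, 21, 34), (IAD, 9630, BOS, DEN, 27, 33, 32), (IAD, 9630, BOS, DEN, 37, 17, 28), (IAD, 9630, BOS, DEN, 37, 21, 34), (IAD, 9630, BOS, DEN, 37, 33, 32), (IAD, 9630, BOS, DEN, 4, 17, 28), (IAD, 9630, BOS, DEN, 4, 21, 34), (IAD, 9630, BOS, DEN, 4, 33, 32), (IAD, 9630, BOS, DEN, 40, 17, 28), (IAD, 9630, BOS, DEN, 40, 21, 34), (IAD, 9630, BOS, DEN, 40, 33, 32), (MIA, 8980, MIA, MIA, 10, 29, 22), (MIA, 8980, MIA, MIA, 10, 33, 38), (MIA, 8980, MIA, MIA, 18, 29, 22), (MIA, 8980, MIA, MIA, 18, 33, 38)}
π_{code, hours} gives {(IAD, 28), (IAD, 32), (IAD, 34), (MIA, 22), (MIA, 38)} (14 duplicate(s) eliminated).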